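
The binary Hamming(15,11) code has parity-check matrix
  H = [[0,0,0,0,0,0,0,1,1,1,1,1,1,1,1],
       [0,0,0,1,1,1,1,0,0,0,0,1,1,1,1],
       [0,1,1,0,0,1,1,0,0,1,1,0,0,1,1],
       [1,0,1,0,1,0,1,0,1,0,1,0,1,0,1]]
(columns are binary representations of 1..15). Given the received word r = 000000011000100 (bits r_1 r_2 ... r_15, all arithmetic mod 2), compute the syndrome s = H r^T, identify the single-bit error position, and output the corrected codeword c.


s = (1, 1, 0, 0)^T, error position = 12, corrected codeword c = 000000011001100

Compute s = H r^T mod 2 one row at a time:
  s_1 = 1 + 1 + 0 + 0 + 0 + 1 + 0 + 0 = 3 ≡ 1 (mod 2).
  s_2 = 0 + 0 + 0 + 0 + 0 + 1 + 0 + 0 = 1 ≡ 1 (mod 2).
  s_3 = 0 + 0 + 0 + 0 + 0 + 0 + 0 + 0 = 0 ≡ 0 (mod 2).
  s_4 = 0 + 0 + 0 + 0 + 1 + 0 + 1 + 0 = 2 ≡ 0 (mod 2).
s = (1, 1, 0, 0)^T — this equals column 12 of H (binary 1100), so error is at position 12.
Correct: flip bit 12 of r = 000000011000100 to get c = 000000011001100.


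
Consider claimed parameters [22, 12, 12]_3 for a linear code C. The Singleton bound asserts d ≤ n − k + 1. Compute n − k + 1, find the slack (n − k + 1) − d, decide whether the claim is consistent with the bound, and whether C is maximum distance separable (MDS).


Singleton RHS = n − k + 1 = 11, slack = -1, bound violated (no such code; not MDS).

Singleton bound: d ≤ n − k + 1.
Here n = 22, k = 12, so n − k + 1 = 11.
Given d = 12, check d ≤ 11: NO.
Slack = (n − k + 1) − d = -1.
The slack is negative: d = 12 exceeds n − k + 1 = 11 by 1, so the Singleton bound is violated and no linear [22, 12, 12]_3 code can exist. In particular it is not MDS (MDS requires d = n − k + 1 exactly).
Description: the claimed parameters are [22, 12, 12]_3; such a code would be impossible (violates the Singleton bound).


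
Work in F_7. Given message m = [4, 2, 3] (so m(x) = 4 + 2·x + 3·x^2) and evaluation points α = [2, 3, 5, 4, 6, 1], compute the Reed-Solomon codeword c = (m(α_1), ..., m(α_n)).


c = [6, 2, 5, 4, 5, 2]

Message polynomial: m(x) = 4 + 2·x + 3·x^2 (mod 7).
For each evaluation point α_i, compute m(α_i) mod 7:
  α_1 = 2: Horner steps 3 → 1 → 6, so m(2) = 6.
  α_2 = 3: Horner steps 3 → 4 → 2, so m(3) = 2.
  α_3 = 5: Horner steps 3 → 3 → 5, so m(5) = 5.
  α_4 = 4: Horner steps 3 → 0 → 4, so m(4) = 4.
  α_5 = 6: Horner steps 3 → 6 → 5, so m(6) = 5.
  α_6 = 1: Horner steps 3 → 5 → 2, so m(1) = 2.
Codeword c = [6, 2, 5, 4, 5, 2] ∈ F_7^6.


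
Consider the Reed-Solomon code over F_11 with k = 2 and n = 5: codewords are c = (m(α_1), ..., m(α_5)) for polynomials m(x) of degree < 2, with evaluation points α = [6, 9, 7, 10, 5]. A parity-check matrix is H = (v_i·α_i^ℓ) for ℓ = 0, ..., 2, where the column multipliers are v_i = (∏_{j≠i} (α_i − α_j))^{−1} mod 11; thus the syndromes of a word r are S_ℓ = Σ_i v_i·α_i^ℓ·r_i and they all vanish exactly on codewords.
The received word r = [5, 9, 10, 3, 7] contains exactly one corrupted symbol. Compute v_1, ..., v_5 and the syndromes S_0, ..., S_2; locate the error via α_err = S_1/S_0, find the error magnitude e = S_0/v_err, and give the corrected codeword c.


S = (1, 5, 3), error at position 5, error magnitude e = 7, c = [5, 9, 10, 3, 0].

Step 1: column multipliers v_i = (∏_{j≠i}(α_i − α_j))^{−1} mod 11.
  i = 1 (α = 6): (6−9)(6−7)(6−10)(6−5) = (−3)·(−1)·(−4)·1 = −12 ≡ 10, so v_1 = 10^{−1} = 10 (mod 11).
  i = 2 (α = 9): (9−6)(9−7)(9−10)(9−5) = 3·2·(−1)·4 = −24 ≡ 9, so v_2 = 9^{−1} = 5 (mod 11).
  i = 3 (α = 7): (7−6)(7−9)(7−10)(7−5) = 1·(−2)·(−3)·2 = 12 ≡ 1, so v_3 = 1^{−1} = 1 (mod 11).
  i = 4 (α = 10): (10−6)(10−9)(10−7)(10−5) = 4·1·3·5 = 60 ≡ 5, so v_4 = 5^{−1} = 9 (mod 11).
  i = 5 (α = 5): (5−6)(5−9)(5−7)(5−10) = (−1)·(−4)·(−2)·(−5) = 40 ≡ 7, so v_5 = 7^{−1} = 8 (mod 11).
  v = [10, 5, 1, 9, 8].
Step 2: syndromes of r = [5, 9, 10, 3, 7] (all sums mod 11).
  S_0 = Σ v_i r_i = 10·5 + 5·9 + 1·10 + 9·3 + 8·7 = 188 ≡ 1.
  S_1 = Σ v_i α_i r_i = 10·6·5 + 5·9·9 + 1·7·10 + 9·10·3 + 8·5·7 = 1325 ≡ 5.
  α_i^2 mod 11 = [3, 4, 5, 1, 3].
  S_2 = Σ v_i α_i^2 r_i = 10·3·5 + 5·4·9 + 1·5·10 + 9·1·3 + 8·3·7 = 575 ≡ 3.
  S = (1, 5, 3) ≠ 0, so r is not a codeword (an error is present).
Step 3: locate the error. For a single error e at position i, S_ℓ = v_i·e·α_i^ℓ, so α_err = S_1/S_0.
  S_0^{−1} = 1^{−1} = 1 (mod 11), so α_err = 5·1 = 5 ≡ 5 = α_5. Error position i = 5.
  Consistency check: S_2/S_1 = 3·9 = 27 ≡ 5 = α_err ✓ (single-error assumption holds).
Step 4: error magnitude e = S_0/v_5 = S_0·∏_{j≠5}(α_5 − α_j) = 1·7 = 7 ≡ 7 (mod 11).
Step 5: correct position 5: c_5 = r_5 − e = 7 − 7 ≡ 0 (mod 11). Hence c = [5, 9, 10, 3, 0].
  Check: interpolating c through the α_i gives m(x) = 8 + 5·x (degree < 2) with m(α_i) = c_i for every i, so c is indeed a codeword.


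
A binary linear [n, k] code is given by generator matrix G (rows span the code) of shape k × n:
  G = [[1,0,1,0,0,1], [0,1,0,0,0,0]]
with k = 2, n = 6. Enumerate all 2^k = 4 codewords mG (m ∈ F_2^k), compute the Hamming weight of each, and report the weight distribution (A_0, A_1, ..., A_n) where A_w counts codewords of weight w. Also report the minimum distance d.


Weight distribution: A_0 = 1, A_1 = 1, A_3 = 1, A_4 = 1. Minimum distance d = 1.

Enumerate all 2^2 = 4 messages m ∈ F_2^2.
For each, compute codeword c = mG in F_2^6, then tally its weight.
  m = 00 → c = 000000, weight = 0.
  m = 10 → c = 101001, weight = 3.
  m = 01 → c = 010000, weight = 1.
  m = 11 → c = 111001, weight = 4.
Tally weights:
  weight 0: 1 codewords.
  weight 1: 1 codewords.
  weight 3: 1 codewords.
  weight 4: 1 codewords.
Minimum distance d = smallest w > 0 with A_w > 0 = 1.
Sanity: Σ A_w = 4 = 2^2 = 4 ✓.


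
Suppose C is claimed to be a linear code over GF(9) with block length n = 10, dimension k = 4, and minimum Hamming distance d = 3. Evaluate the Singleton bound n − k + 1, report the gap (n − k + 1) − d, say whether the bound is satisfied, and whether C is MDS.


Singleton RHS = n − k + 1 = 7, slack = 4, bound satisfied, not MDS.

Singleton bound: d ≤ n − k + 1.
Here n = 10, k = 4, so n − k + 1 = 7.
Given d = 3, check d ≤ 7: YES.
Slack = (n − k + 1) − d = 4.
The code is NOT MDS (slack = 4 > 0).
Description: the claimed parameters are [10, 4, 3]_9; such a code would be non-MDS.


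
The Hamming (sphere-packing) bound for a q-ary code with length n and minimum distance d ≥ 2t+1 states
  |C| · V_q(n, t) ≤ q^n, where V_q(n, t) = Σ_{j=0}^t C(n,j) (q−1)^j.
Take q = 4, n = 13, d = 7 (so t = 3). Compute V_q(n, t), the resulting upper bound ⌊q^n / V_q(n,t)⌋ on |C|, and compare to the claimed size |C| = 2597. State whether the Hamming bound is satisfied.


V_q(n, t) = 8464, q^n = 67108864, Hamming bound = 7928, |C| = 2597 ≤ bound (satisfied).

Step 1: Compute V_q(n, t) = Σ_{j=0}^3 C(n, j) (q−1)^j.
  j = 0: C(13,0)·(3)^0 = 1·1 = 1.
  j = 1: C(13,1)·(3)^1 = 13·3 = 39.
  j = 2: C(13,2)·(3)^2 = 78·9 = 702.
  j = 3: C(13,3)·(3)^3 = 286·27 = 7722.
  V_q(n, t) = 1 + 39 + 702 + 7722 = 8464.
Step 2: q^n = 4^13 = 67108864.
Step 3: Hamming bound ⌊q^n / V_q(n,t)⌋ = ⌊67108864/8464⌋ = 7928.
Step 4: Compare |C| = 2597 to 7928: satisfied.
The claimed |C| lies below the Hamming bound.


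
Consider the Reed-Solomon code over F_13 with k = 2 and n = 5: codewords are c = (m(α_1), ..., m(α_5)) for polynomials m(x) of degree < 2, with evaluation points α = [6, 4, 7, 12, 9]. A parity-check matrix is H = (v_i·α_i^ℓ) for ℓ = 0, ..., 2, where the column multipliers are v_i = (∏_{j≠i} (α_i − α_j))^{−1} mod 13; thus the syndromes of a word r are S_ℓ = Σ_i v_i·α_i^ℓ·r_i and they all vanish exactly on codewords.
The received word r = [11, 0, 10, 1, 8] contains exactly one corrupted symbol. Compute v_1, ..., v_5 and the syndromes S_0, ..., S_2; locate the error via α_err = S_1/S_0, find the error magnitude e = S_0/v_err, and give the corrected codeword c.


S = (7, 6, 7), error at position 4, error magnitude e = 9, c = [11, 0, 10, 5, 8].

Step 1: column multipliers v_i = (∏_{j≠i}(α_i − α_j))^{−1} mod 13.
  i = 1 (α = 6): (6−4)(6−7)(6−12)(6−9) = 2·(−1)·(−6)·(−3) = −36 ≡ 3, so v_1 = 3^{−1} = 9 (mod 13).
  i = 2 (α = 4): (4−6)(4−7)(4−12)(4−9) = (−2)·(−3)·(−8)·(−5) = 240 ≡ 6, so v_2 = 6^{−1} = 11 (mod 13).
  i = 3 (α = 7): (7−6)(7−4)(7−12)(7−9) = 1·3·(−5)·(−2) = 30 ≡ 4, so v_3 = 4^{−1} = 10 (mod 13).
  i = 4 (α = 12): (12−6)(12−4)(12−7)(12−9) = 6·8·5·3 = 720 ≡ 5, so v_4 = 5^{−1} = 8 (mod 13).
  i = 5 (α = 9): (9−6)(9−4)(9−7)(9−12) = 3·5·2·(−3) = −90 ≡ 1, so v_5 = 1^{−1} = 1 (mod 13).
  v = [9, 11, 10, 8, 1].
Step 2: syndromes of r = [11, 0, 10, 1, 8] (all sums mod 13).
  S_0 = Σ v_i r_i = 9·11 + 11·0 + 10·10 + 8·1 + 1·8 = 215 ≡ 7.
  S_1 = Σ v_i α_i r_i = 9·6·11 + 11·4·0 + 10·7·10 + 8·12·1 + 1·9·8 = 1462 ≡ 6.
  α_i^2 mod 13 = [10, 3, 10, 1, 3].
  S_2 = Σ v_i α_i^2 r_i = 9·10·11 + 11·3·0 + 10·10·10 + 8·1·1 + 1·3·8 = 2022 ≡ 7.
  S = (7, 6, 7) ≠ 0, so r is not a codeword (an error is present).
Step 3: locate the error. For a single error e at position i, S_ℓ = v_i·e·α_i^ℓ, so α_err = S_1/S_0.
  S_0^{−1} = 7^{−1} = 2 (mod 13), so α_err = 6·2 = 12 ≡ 12 = α_4. Error position i = 4.
  Consistency check: S_2/S_1 = 7·11 = 77 ≡ 12 = α_err ✓ (single-error assumption holds).
Step 4: error magnitude e = S_0/v_4 = S_0·∏_{j≠4}(α_4 − α_j) = 7·5 = 35 ≡ 9 (mod 13).
Step 5: correct position 4: c_4 = r_4 − e = 1 − 9 ≡ 5 (mod 13). Hence c = [11, 0, 10, 5, 8].
  Check: interpolating c through the α_i gives m(x) = 4 + 12·x (degree < 2) with m(α_i) = c_i for every i, so c is indeed a codeword.


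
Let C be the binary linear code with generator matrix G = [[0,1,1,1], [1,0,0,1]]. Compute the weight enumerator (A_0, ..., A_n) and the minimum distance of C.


Weight distribution: A_0 = 1, A_2 = 1, A_3 = 2. Minimum distance d = 2.

Enumerate all 2^2 = 4 messages m ∈ F_2^2.
For each, compute codeword c = mG in F_2^4, then tally its weight.
  m = 00 → c = 0000, weight = 0.
  m = 10 → c = 0111, weight = 3.
  m = 01 → c = 1001, weight = 2.
  m = 11 → c = 1110, weight = 3.
Tally weights:
  weight 0: 1 codewords.
  weight 2: 1 codewords.
  weight 3: 2 codewords.
Minimum distance d = smallest w > 0 with A_w > 0 = 2.
Sanity: Σ A_w = 4 = 2^2 = 4 ✓.


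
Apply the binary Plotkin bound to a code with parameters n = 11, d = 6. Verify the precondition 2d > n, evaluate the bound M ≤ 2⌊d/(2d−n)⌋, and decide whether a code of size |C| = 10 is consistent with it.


Plotkin bound M ≤ 12; given |C| = 10 ≤ bound (satisfied).

Check applicability: 2d = 12, n = 11.
2d − n = 1 > 0, so Plotkin applies.
Compute d/(2d−n) = 6/1 ≈ 6.0000.
⌊d/(2d−n)⌋ = 6.
Plotkin bound: M ≤ 2·6 = 12.
Given |C| = 10, check: satisfied.
This |C| is below the Plotkin bound.


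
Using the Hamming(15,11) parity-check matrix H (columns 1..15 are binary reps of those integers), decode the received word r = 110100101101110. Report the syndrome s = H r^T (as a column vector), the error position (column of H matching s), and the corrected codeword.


s = (1, 1, 0, 0)^T, error position = 12, corrected codeword c = 110100101100110

Compute s = H r^T mod 2 one row at a time:
  s_1 = 0 + 1 + 1 + 0 + 1 + 1 + 1 + 0 = 5 ≡ 1 (mod 2).
  s_2 = 1 + 0 + 0 + 1 + 1 + 1 + 1 + 0 = 5 ≡ 1 (mod 2).
  s_3 = 1 + 0 + 0 + 1 + 1 + 0 + 1 + 0 = 4 ≡ 0 (mod 2).
  s_4 = 1 + 0 + 0 + 1 + 1 + 0 + 1 + 0 = 4 ≡ 0 (mod 2).
s = (1, 1, 0, 0)^T — this equals column 12 of H (binary 1100), so error is at position 12.
Correct: flip bit 12 of r = 110100101101110 to get c = 110100101100110.


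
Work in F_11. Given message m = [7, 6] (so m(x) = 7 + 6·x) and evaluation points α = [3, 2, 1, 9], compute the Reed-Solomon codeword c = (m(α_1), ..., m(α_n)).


c = [3, 8, 2, 6]

Message polynomial: m(x) = 7 + 6·x (mod 11).
For each evaluation point α_i, compute m(α_i) mod 11:
  α_1 = 3: Horner steps 6 → 3, so m(3) = 3.
  α_2 = 2: Horner steps 6 → 8, so m(2) = 8.
  α_3 = 1: Horner steps 6 → 2, so m(1) = 2.
  α_4 = 9: Horner steps 6 → 6, so m(9) = 6.
Codeword c = [3, 8, 2, 6] ∈ F_11^4.


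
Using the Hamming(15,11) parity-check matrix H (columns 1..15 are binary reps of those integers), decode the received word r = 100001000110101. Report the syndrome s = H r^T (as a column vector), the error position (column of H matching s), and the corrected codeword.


s = (0, 1, 0, 0)^T, error position = 4, corrected codeword c = 100101000110101

Compute s = H r^T mod 2 one row at a time:
  s_1 = 0 + 0 + 1 + 1 + 0 + 1 + 0 + 1 = 4 ≡ 0 (mod 2).
  s_2 = 0 + 0 + 1 + 0 + 0 + 1 + 0 + 1 = 3 ≡ 1 (mod 2).
  s_3 = 0 + 0 + 1 + 0 + 1 + 1 + 0 + 1 = 4 ≡ 0 (mod 2).
  s_4 = 1 + 0 + 0 + 0 + 0 + 1 + 1 + 1 = 4 ≡ 0 (mod 2).
s = (0, 1, 0, 0)^T — this equals column 4 of H (binary 0100), so error is at position 4.
Correct: flip bit 4 of r = 100001000110101 to get c = 100101000110101.


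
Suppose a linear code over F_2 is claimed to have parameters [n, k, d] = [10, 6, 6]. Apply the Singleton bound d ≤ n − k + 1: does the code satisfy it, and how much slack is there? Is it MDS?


Singleton RHS = n − k + 1 = 5, slack = -1, bound violated (no such code; not MDS).

Singleton bound: d ≤ n − k + 1.
Here n = 10, k = 6, so n − k + 1 = 5.
Given d = 6, check d ≤ 5: NO.
Slack = (n − k + 1) − d = -1.
The slack is negative: d = 6 exceeds n − k + 1 = 5 by 1, so the Singleton bound is violated and no linear [10, 6, 6]_2 code can exist. In particular it is not MDS (MDS requires d = n − k + 1 exactly).
Description: the claimed parameters are [10, 6, 6]_2; such a code would be impossible (violates the Singleton bound).


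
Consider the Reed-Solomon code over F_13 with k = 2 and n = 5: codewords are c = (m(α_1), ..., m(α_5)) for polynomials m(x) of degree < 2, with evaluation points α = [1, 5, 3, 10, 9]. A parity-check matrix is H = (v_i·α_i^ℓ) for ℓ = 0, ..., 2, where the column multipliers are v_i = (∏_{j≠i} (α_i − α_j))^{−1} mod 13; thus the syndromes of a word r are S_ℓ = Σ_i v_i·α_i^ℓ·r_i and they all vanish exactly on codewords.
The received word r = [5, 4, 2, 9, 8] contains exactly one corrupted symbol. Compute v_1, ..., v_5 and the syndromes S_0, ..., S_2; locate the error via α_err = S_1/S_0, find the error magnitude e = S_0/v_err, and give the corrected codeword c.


S = (11, 11, 11), error at position 1, error magnitude e = 5, c = [0, 4, 2, 9, 8].

Step 1: column multipliers v_i = (∏_{j≠i}(α_i − α_j))^{−1} mod 13.
  i = 1 (α = 1): (1−5)(1−3)(1−10)(1−9) = (−4)·(−2)·(−9)·(−8) = 576 ≡ 4, so v_1 = 4^{−1} = 10 (mod 13).
  i = 2 (α = 5): (5−1)(5−3)(5−10)(5−9) = 4·2·(−5)·(−4) = 160 ≡ 4, so v_2 = 4^{−1} = 10 (mod 13).
  i = 3 (α = 3): (3−1)(3−5)(3−10)(3−9) = 2·(−2)·(−7)·(−6) = −168 ≡ 1, so v_3 = 1^{−1} = 1 (mod 13).
  i = 4 (α = 10): (10−1)(10−5)(10−3)(10−9) = 9·5·7·1 = 315 ≡ 3, so v_4 = 3^{−1} = 9 (mod 13).
  i = 5 (α = 9): (9−1)(9−5)(9−3)(9−10) = 8·4·6·(−1) = −192 ≡ 3, so v_5 = 3^{−1} = 9 (mod 13).
  v = [10, 10, 1, 9, 9].
Step 2: syndromes of r = [5, 4, 2, 9, 8] (all sums mod 13).
  S_0 = Σ v_i r_i = 10·5 + 10·4 + 1·2 + 9·9 + 9·8 = 245 ≡ 11.
  S_1 = Σ v_i α_i r_i = 10·1·5 + 10·5·4 + 1·3·2 + 9·10·9 + 9·9·8 = 1714 ≡ 11.
  α_i^2 mod 13 = [1, 12, 9, 9, 3].
  S_2 = Σ v_i α_i^2 r_i = 10·1·5 + 10·12·4 + 1·9·2 + 9·9·9 + 9·3·8 = 1493 ≡ 11.
  S = (11, 11, 11) ≠ 0, so r is not a codeword (an error is present).
Step 3: locate the error. For a single error e at position i, S_ℓ = v_i·e·α_i^ℓ, so α_err = S_1/S_0.
  S_0^{−1} = 11^{−1} = 6 (mod 13), so α_err = 11·6 = 66 ≡ 1 = α_1. Error position i = 1.
  Consistency check: S_2/S_1 = 11·6 = 66 ≡ 1 = α_err ✓ (single-error assumption holds).
Step 4: error magnitude e = S_0/v_1 = S_0·∏_{j≠1}(α_1 − α_j) = 11·4 = 44 ≡ 5 (mod 13).
Step 5: correct position 1: c_1 = r_1 − e = 5 − 5 ≡ 0 (mod 13). Hence c = [0, 4, 2, 9, 8].
  Check: interpolating c through the α_i gives m(x) = 12 + 1·x (degree < 2) with m(α_i) = c_i for every i, so c is indeed a codeword.


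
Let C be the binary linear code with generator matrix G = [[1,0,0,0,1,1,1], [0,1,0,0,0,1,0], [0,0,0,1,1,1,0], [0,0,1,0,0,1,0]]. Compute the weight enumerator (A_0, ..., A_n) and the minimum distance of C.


Weight distribution: A_0 = 1, A_2 = 3, A_3 = 4, A_4 = 3, A_5 = 4, A_6 = 1. Minimum distance d = 2.

Enumerate all 2^4 = 16 messages m ∈ F_2^4.
For each, compute codeword c = mG in F_2^7, then tally its weight.
  m = 0000 → c = 0000000, weight = 0.
  m = 1000 → c = 1000111, weight = 4.
  m = 0100 → c = 0100010, weight = 2.
  m = 1100 → c = 1100101, weight = 4.
  m = 0010 → c = 0001110, weight = 3.
  m = 1010 → c = 1001001, weight = 3.
  m = 0110 → c = 0101100, weight = 3.
  m = 1110 → c = 1101011, weight = 5.
  m = 0001 → c = 0010010, weight = 2.
  m = 1001 → c = 1010101, weight = 4.
  m = 0101 → c = 0110000, weight = 2.
  m = 1101 → c = 1110111, weight = 6.
  m = 0011 → c = 0011100, weight = 3.
  m = 1011 → c = 1011011, weight = 5.
  m = 0111 → c = 0111110, weight = 5.
  m = 1111 → c = 1111001, weight = 5.
Tally weights:
  weight 0: 1 codewords.
  weight 2: 3 codewords.
  weight 3: 4 codewords.
  weight 4: 3 codewords.
  weight 5: 4 codewords.
  weight 6: 1 codewords.
Minimum distance d = smallest w > 0 with A_w > 0 = 2.
Sanity: Σ A_w = 16 = 2^4 = 16 ✓.


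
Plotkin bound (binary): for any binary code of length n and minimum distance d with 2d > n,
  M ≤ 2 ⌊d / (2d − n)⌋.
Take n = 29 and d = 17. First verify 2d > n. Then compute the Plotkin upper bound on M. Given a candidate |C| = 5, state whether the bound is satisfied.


Plotkin bound M ≤ 6; given |C| = 5 ≤ bound (satisfied).

Check applicability: 2d = 34, n = 29.
2d − n = 5 > 0, so Plotkin applies.
Compute d/(2d−n) = 17/5 ≈ 3.4000.
⌊d/(2d−n)⌋ = 3.
Plotkin bound: M ≤ 2·3 = 6.
Given |C| = 5, check: satisfied.
This |C| is below the Plotkin bound.


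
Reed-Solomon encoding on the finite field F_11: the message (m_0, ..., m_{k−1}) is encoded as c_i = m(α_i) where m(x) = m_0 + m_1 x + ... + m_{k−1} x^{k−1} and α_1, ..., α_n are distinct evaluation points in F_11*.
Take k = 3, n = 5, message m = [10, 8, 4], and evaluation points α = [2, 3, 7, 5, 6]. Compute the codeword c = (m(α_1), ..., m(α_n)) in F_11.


c = [9, 4, 9, 7, 4]

Message polynomial: m(x) = 10 + 8·x + 4·x^2 (mod 11).
For each evaluation point α_i, compute m(α_i) mod 11:
  α_1 = 2: Horner steps 4 → 5 → 9, so m(2) = 9.
  α_2 = 3: Horner steps 4 → 9 → 4, so m(3) = 4.
  α_3 = 7: Horner steps 4 → 3 → 9, so m(7) = 9.
  α_4 = 5: Horner steps 4 → 6 → 7, so m(5) = 7.
  α_5 = 6: Horner steps 4 → 10 → 4, so m(6) = 4.
Codeword c = [9, 4, 9, 7, 4] ∈ F_11^5.


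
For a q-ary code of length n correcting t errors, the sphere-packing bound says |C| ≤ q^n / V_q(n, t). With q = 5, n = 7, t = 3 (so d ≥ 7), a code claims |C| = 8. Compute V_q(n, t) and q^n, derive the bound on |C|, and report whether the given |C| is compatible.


V_q(n, t) = 2605, q^n = 78125, Hamming bound = 29, |C| = 8 ≤ bound (satisfied).

Step 1: Compute V_q(n, t) = Σ_{j=0}^3 C(n, j) (q−1)^j.
  j = 0: C(7,0)·(4)^0 = 1·1 = 1.
  j = 1: C(7,1)·(4)^1 = 7·4 = 28.
  j = 2: C(7,2)·(4)^2 = 21·16 = 336.
  j = 3: C(7,3)·(4)^3 = 35·64 = 2240.
  V_q(n, t) = 1 + 28 + 336 + 2240 = 2605.
Step 2: q^n = 5^7 = 78125.
Step 3: Hamming bound ⌊q^n / V_q(n,t)⌋ = ⌊78125/2605⌋ = 29.
Step 4: Compare |C| = 8 to 29: satisfied.
The claimed |C| lies below the Hamming bound.


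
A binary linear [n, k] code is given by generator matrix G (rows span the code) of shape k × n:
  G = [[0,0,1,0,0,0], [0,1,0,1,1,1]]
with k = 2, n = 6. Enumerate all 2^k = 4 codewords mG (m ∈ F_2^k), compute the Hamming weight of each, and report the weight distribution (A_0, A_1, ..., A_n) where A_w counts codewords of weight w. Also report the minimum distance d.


Weight distribution: A_0 = 1, A_1 = 1, A_4 = 1, A_5 = 1. Minimum distance d = 1.

Enumerate all 2^2 = 4 messages m ∈ F_2^2.
For each, compute codeword c = mG in F_2^6, then tally its weight.
  m = 00 → c = 000000, weight = 0.
  m = 10 → c = 001000, weight = 1.
  m = 01 → c = 010111, weight = 4.
  m = 11 → c = 011111, weight = 5.
Tally weights:
  weight 0: 1 codewords.
  weight 1: 1 codewords.
  weight 4: 1 codewords.
  weight 5: 1 codewords.
Minimum distance d = smallest w > 0 with A_w > 0 = 1.
Sanity: Σ A_w = 4 = 2^2 = 4 ✓.


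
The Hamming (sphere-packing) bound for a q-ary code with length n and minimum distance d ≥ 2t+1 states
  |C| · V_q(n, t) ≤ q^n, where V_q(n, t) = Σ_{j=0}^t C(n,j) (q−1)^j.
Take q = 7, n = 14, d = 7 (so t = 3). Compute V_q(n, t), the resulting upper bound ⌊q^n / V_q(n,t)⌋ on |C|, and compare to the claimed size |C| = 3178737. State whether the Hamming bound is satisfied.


V_q(n, t) = 81985, q^n = 678223072849, Hamming bound = 8272526, |C| = 3178737 ≤ bound (satisfied).

Step 1: Compute V_q(n, t) = Σ_{j=0}^3 C(n, j) (q−1)^j.
  j = 0: C(14,0)·(6)^0 = 1·1 = 1.
  j = 1: C(14,1)·(6)^1 = 14·6 = 84.
  j = 2: C(14,2)·(6)^2 = 91·36 = 3276.
  j = 3: C(14,3)·(6)^3 = 364·216 = 78624.
  V_q(n, t) = 1 + 84 + 3276 + 78624 = 81985.
Step 2: q^n = 7^14 = 678223072849.
Step 3: Hamming bound ⌊q^n / V_q(n,t)⌋ = ⌊678223072849/81985⌋ = 8272526.
Step 4: Compare |C| = 3178737 to 8272526: satisfied.
The claimed |C| lies below the Hamming bound.


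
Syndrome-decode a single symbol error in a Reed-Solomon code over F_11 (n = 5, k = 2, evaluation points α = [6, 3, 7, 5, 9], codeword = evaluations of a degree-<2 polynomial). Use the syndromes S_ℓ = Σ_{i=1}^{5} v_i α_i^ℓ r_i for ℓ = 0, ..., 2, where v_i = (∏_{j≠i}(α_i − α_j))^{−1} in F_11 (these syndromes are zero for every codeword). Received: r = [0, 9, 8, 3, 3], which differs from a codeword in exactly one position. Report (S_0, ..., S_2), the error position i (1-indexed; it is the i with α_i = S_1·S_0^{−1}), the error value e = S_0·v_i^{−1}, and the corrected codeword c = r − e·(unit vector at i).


S = (1, 9, 4), error at position 5, error magnitude e = 1, c = [0, 9, 8, 3, 2].

Step 1: column multipliers v_i = (∏_{j≠i}(α_i − α_j))^{−1} mod 11.
  i = 1 (α = 6): (6−3)(6−7)(6−5)(6−9) = 3·(−1)·1·(−3) = 9 ≡ 9, so v_1 = 9^{−1} = 5 (mod 11).
  i = 2 (α = 3): (3−6)(3−7)(3−5)(3−9) = (−3)·(−4)·(−2)·(−6) = 144 ≡ 1, so v_2 = 1^{−1} = 1 (mod 11).
  i = 3 (α = 7): (7−6)(7−3)(7−5)(7−9) = 1·4·2·(−2) = −16 ≡ 6, so v_3 = 6^{−1} = 2 (mod 11).
  i = 4 (α = 5): (5−6)(5−3)(5−7)(5−9) = (−1)·2·(−2)·(−4) = −16 ≡ 6, so v_4 = 6^{−1} = 2 (mod 11).
  i = 5 (α = 9): (9−6)(9−3)(9−7)(9−5) = 3·6·2·4 = 144 ≡ 1, so v_5 = 1^{−1} = 1 (mod 11).
  v = [5, 1, 2, 2, 1].
Step 2: syndromes of r = [0, 9, 8, 3, 3] (all sums mod 11).
  S_0 = Σ v_i r_i = 5·0 + 1·9 + 2·8 + 2·3 + 1·3 = 34 ≡ 1.
  S_1 = Σ v_i α_i r_i = 5·6·0 + 1·3·9 + 2·7·8 + 2·5·3 + 1·9·3 = 196 ≡ 9.
  α_i^2 mod 11 = [3, 9, 5, 3, 4].
  S_2 = Σ v_i α_i^2 r_i = 5·3·0 + 1·9·9 + 2·5·8 + 2·3·3 + 1·4·3 = 191 ≡ 4.
  S = (1, 9, 4) ≠ 0, so r is not a codeword (an error is present).
Step 3: locate the error. For a single error e at position i, S_ℓ = v_i·e·α_i^ℓ, so α_err = S_1/S_0.
  S_0^{−1} = 1^{−1} = 1 (mod 11), so α_err = 9·1 = 9 ≡ 9 = α_5. Error position i = 5.
  Consistency check: S_2/S_1 = 4·5 = 20 ≡ 9 = α_err ✓ (single-error assumption holds).
Step 4: error magnitude e = S_0/v_5 = S_0·∏_{j≠5}(α_5 − α_j) = 1·1 = 1 ≡ 1 (mod 11).
Step 5: correct position 5: c_5 = r_5 − e = 3 − 1 ≡ 2 (mod 11). Hence c = [0, 9, 8, 3, 2].
  Check: interpolating c through the α_i gives m(x) = 7 + 8·x (degree < 2) with m(α_i) = c_i for every i, so c is indeed a codeword.


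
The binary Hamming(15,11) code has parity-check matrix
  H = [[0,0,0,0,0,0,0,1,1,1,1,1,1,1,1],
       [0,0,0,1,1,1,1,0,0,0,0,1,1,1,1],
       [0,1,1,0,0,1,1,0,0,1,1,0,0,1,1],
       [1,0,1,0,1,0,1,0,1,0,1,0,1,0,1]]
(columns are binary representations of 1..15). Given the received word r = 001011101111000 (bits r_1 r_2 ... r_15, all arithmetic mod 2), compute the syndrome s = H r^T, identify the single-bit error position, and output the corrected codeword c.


s = (0, 0, 1, 1)^T, error position = 3, corrected codeword c = 000011101111000

Compute s = H r^T mod 2 one row at a time:
  s_1 = 0 + 1 + 1 + 1 + 1 + 0 + 0 + 0 = 4 ≡ 0 (mod 2).
  s_2 = 0 + 1 + 1 + 1 + 1 + 0 + 0 + 0 = 4 ≡ 0 (mod 2).
  s_3 = 0 + 1 + 1 + 1 + 1 + 1 + 0 + 0 = 5 ≡ 1 (mod 2).
  s_4 = 0 + 1 + 1 + 1 + 1 + 1 + 0 + 0 = 5 ≡ 1 (mod 2).
s = (0, 0, 1, 1)^T — this equals column 3 of H (binary 0011), so error is at position 3.
Correct: flip bit 3 of r = 001011101111000 to get c = 000011101111000.


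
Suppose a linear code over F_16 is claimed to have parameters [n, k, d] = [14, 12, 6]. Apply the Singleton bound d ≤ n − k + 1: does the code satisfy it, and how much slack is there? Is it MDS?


Singleton RHS = n − k + 1 = 3, slack = -3, bound violated (no such code; not MDS).

Singleton bound: d ≤ n − k + 1.
Here n = 14, k = 12, so n − k + 1 = 3.
Given d = 6, check d ≤ 3: NO.
Slack = (n − k + 1) − d = -3.
The slack is negative: d = 6 exceeds n − k + 1 = 3 by 3, so the Singleton bound is violated and no linear [14, 12, 6]_16 code can exist. In particular it is not MDS (MDS requires d = n − k + 1 exactly).
Description: the claimed parameters are [14, 12, 6]_16; such a code would be impossible (violates the Singleton bound).


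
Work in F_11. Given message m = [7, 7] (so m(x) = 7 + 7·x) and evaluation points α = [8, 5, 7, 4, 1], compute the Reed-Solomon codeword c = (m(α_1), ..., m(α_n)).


c = [8, 9, 1, 2, 3]

Message polynomial: m(x) = 7 + 7·x (mod 11).
For each evaluation point α_i, compute m(α_i) mod 11:
  α_1 = 8: Horner steps 7 → 8, so m(8) = 8.
  α_2 = 5: Horner steps 7 → 9, so m(5) = 9.
  α_3 = 7: Horner steps 7 → 1, so m(7) = 1.
  α_4 = 4: Horner steps 7 → 2, so m(4) = 2.
  α_5 = 1: Horner steps 7 → 3, so m(1) = 3.
Codeword c = [8, 9, 1, 2, 3] ∈ F_11^5.


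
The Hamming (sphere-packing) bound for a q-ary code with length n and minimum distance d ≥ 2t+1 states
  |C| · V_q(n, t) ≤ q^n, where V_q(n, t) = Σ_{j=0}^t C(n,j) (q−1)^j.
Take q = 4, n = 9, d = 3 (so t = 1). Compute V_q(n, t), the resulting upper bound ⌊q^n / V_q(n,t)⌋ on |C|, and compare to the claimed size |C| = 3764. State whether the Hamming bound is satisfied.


V_q(n, t) = 28, q^n = 262144, Hamming bound = 9362, |C| = 3764 ≤ bound (satisfied).

Step 1: Compute V_q(n, t) = Σ_{j=0}^1 C(n, j) (q−1)^j.
  j = 0: C(9,0)·(3)^0 = 1·1 = 1.
  j = 1: C(9,1)·(3)^1 = 9·3 = 27.
  V_q(n, t) = 1 + 27 = 28.
Step 2: q^n = 4^9 = 262144.
Step 3: Hamming bound ⌊q^n / V_q(n,t)⌋ = ⌊262144/28⌋ = 9362.
Step 4: Compare |C| = 3764 to 9362: satisfied.
The claimed |C| lies below the Hamming bound.


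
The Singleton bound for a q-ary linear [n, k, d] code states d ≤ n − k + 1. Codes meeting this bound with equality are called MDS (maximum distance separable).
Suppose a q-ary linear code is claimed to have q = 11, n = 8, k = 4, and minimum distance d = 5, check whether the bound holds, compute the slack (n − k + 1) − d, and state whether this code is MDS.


Singleton RHS = n − k + 1 = 5, slack = 0, bound satisfied, MDS.

Singleton bound: d ≤ n − k + 1.
Here n = 8, k = 4, so n − k + 1 = 5.
Given d = 5, check d ≤ 5: YES.
Slack = (n − k + 1) − d = 0.
The code is MDS (slack = 0).
Description: the claimed parameters are [8, 4, 5]_11; such a code would be MDS (meets Singleton bound).


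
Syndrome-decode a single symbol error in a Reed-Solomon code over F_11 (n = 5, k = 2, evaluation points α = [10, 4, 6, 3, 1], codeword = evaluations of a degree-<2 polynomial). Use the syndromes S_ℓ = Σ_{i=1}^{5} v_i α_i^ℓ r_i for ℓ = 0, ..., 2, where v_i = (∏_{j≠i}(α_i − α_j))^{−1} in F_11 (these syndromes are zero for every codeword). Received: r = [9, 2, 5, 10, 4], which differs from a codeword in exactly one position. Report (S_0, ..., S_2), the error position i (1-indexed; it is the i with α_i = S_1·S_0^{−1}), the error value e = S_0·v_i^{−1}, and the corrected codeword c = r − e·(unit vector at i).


S = (8, 4, 2), error at position 3, error magnitude e = 8, c = [9, 2, 8, 10, 4].

Step 1: column multipliers v_i = (∏_{j≠i}(α_i − α_j))^{−1} mod 11.
  i = 1 (α = 10): (10−4)(10−6)(10−3)(10−1) = 6·4·7·9 = 1512 ≡ 5, so v_1 = 5^{−1} = 9 (mod 11).
  i = 2 (α = 4): (4−10)(4−6)(4−3)(4−1) = (−6)·(−2)·1·3 = 36 ≡ 3, so v_2 = 3^{−1} = 4 (mod 11).
  i = 3 (α = 6): (6−10)(6−4)(6−3)(6−1) = (−4)·2·3·5 = −120 ≡ 1, so v_3 = 1^{−1} = 1 (mod 11).
  i = 4 (α = 3): (3−10)(3−4)(3−6)(3−1) = (−7)·(−1)·(−3)·2 = −42 ≡ 2, so v_4 = 2^{−1} = 6 (mod 11).
  i = 5 (α = 1): (1−10)(1−4)(1−6)(1−3) = (−9)·(−3)·(−5)·(−2) = 270 ≡ 6, so v_5 = 6^{−1} = 2 (mod 11).
  v = [9, 4, 1, 6, 2].
Step 2: syndromes of r = [9, 2, 5, 10, 4] (all sums mod 11).
  S_0 = Σ v_i r_i = 9·9 + 4·2 + 1·5 + 6·10 + 2·4 = 162 ≡ 8.
  S_1 = Σ v_i α_i r_i = 9·10·9 + 4·4·2 + 1·6·5 + 6·3·10 + 2·1·4 = 1060 ≡ 4.
  α_i^2 mod 11 = [1, 5, 3, 9, 1].
  S_2 = Σ v_i α_i^2 r_i = 9·1·9 + 4·5·2 + 1·3·5 + 6·9·10 + 2·1·4 = 684 ≡ 2.
  S = (8, 4, 2) ≠ 0, so r is not a codeword (an error is present).
Step 3: locate the error. For a single error e at position i, S_ℓ = v_i·e·α_i^ℓ, so α_err = S_1/S_0.
  S_0^{−1} = 8^{−1} = 7 (mod 11), so α_err = 4·7 = 28 ≡ 6 = α_3. Error position i = 3.
  Consistency check: S_2/S_1 = 2·3 = 6 ≡ 6 = α_err ✓ (single-error assumption holds).
Step 4: error magnitude e = S_0/v_3 = S_0·∏_{j≠3}(α_3 − α_j) = 8·1 = 8 ≡ 8 (mod 11).
Step 5: correct position 3: c_3 = r_3 − e = 5 − 8 ≡ 8 (mod 11). Hence c = [9, 2, 8, 10, 4].
  Check: interpolating c through the α_i gives m(x) = 1 + 3·x (degree < 2) with m(α_i) = c_i for every i, so c is indeed a codeword.


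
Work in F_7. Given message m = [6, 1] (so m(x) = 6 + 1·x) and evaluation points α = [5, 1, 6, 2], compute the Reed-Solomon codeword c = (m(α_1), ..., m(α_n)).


c = [4, 0, 5, 1]

Message polynomial: m(x) = 6 + 1·x (mod 7).
For each evaluation point α_i, compute m(α_i) mod 7:
  α_1 = 5: Horner steps 1 → 4, so m(5) = 4.
  α_2 = 1: Horner steps 1 → 0, so m(1) = 0.
  α_3 = 6: Horner steps 1 → 5, so m(6) = 5.
  α_4 = 2: Horner steps 1 → 1, so m(2) = 1.
Codeword c = [4, 0, 5, 1] ∈ F_7^4.


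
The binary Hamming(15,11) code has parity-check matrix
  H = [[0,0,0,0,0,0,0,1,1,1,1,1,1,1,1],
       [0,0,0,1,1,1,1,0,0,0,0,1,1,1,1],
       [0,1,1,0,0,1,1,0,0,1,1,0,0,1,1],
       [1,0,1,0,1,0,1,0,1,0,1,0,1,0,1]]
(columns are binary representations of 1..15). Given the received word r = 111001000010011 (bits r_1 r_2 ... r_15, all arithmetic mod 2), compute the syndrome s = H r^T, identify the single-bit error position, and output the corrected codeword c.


s = (1, 1, 0, 0)^T, error position = 12, corrected codeword c = 111001000011011

Compute s = H r^T mod 2 one row at a time:
  s_1 = 0 + 0 + 0 + 1 + 0 + 0 + 1 + 1 = 3 ≡ 1 (mod 2).
  s_2 = 0 + 0 + 1 + 0 + 0 + 0 + 1 + 1 = 3 ≡ 1 (mod 2).
  s_3 = 1 + 1 + 1 + 0 + 0 + 1 + 1 + 1 = 6 ≡ 0 (mod 2).
  s_4 = 1 + 1 + 0 + 0 + 0 + 1 + 0 + 1 = 4 ≡ 0 (mod 2).
s = (1, 1, 0, 0)^T — this equals column 12 of H (binary 1100), so error is at position 12.
Correct: flip bit 12 of r = 111001000010011 to get c = 111001000011011.


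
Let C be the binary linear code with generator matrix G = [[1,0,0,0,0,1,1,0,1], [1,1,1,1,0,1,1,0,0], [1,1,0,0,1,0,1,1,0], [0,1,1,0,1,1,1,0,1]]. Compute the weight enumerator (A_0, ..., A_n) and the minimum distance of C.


Weight distribution: A_0 = 1, A_3 = 1, A_4 = 5, A_5 = 6, A_6 = 2, A_7 = 1. Minimum distance d = 3.

Enumerate all 2^4 = 16 messages m ∈ F_2^4.
For each, compute codeword c = mG in F_2^9, then tally its weight.
  m = 0000 → c = 000000000, weight = 0.
  m = 1000 → c = 100001101, weight = 4.
  m = 0100 → c = 111101100, weight = 6.
  m = 1100 → c = 011100001, weight = 4.
  m = 0010 → c = 110010110, weight = 5.
  m = 1010 → c = 010011011, weight = 5.
  m = 0110 → c = 001111010, weight = 5.
  m = 1110 → c = 101110111, weight = 7.
  m = 0001 → c = 011011101, weight = 6.
  m = 1001 → c = 111010000, weight = 4.
  m = 0101 → c = 100110001, weight = 4.
  m = 1101 → c = 000111100, weight = 4.
  m = 0011 → c = 101001011, weight = 5.
  m = 1011 → c = 001000110, weight = 3.
  m = 0111 → c = 010100111, weight = 5.
  m = 1111 → c = 110101010, weight = 5.
Tally weights:
  weight 0: 1 codewords.
  weight 3: 1 codewords.
  weight 4: 5 codewords.
  weight 5: 6 codewords.
  weight 6: 2 codewords.
  weight 7: 1 codewords.
Minimum distance d = smallest w > 0 with A_w > 0 = 3.
Sanity: Σ A_w = 16 = 2^4 = 16 ✓.


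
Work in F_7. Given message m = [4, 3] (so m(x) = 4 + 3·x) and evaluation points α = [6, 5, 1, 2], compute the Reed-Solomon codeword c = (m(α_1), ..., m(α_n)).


c = [1, 5, 0, 3]

Message polynomial: m(x) = 4 + 3·x (mod 7).
For each evaluation point α_i, compute m(α_i) mod 7:
  α_1 = 6: Horner steps 3 → 1, so m(6) = 1.
  α_2 = 5: Horner steps 3 → 5, so m(5) = 5.
  α_3 = 1: Horner steps 3 → 0, so m(1) = 0.
  α_4 = 2: Horner steps 3 → 3, so m(2) = 3.
Codeword c = [1, 5, 0, 3] ∈ F_7^4.


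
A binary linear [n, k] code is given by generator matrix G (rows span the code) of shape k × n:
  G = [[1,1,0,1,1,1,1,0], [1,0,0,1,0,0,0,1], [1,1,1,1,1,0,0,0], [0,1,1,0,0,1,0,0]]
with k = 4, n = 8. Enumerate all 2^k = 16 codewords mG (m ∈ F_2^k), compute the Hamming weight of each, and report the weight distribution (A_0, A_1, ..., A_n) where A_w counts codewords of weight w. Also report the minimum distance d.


Weight distribution: A_0 = 1, A_2 = 1, A_3 = 4, A_4 = 3, A_5 = 4, A_6 = 3. Minimum distance d = 2.

Enumerate all 2^4 = 16 messages m ∈ F_2^4.
For each, compute codeword c = mG in F_2^8, then tally its weight.
  m = 0000 → c = 00000000, weight = 0.
  m = 1000 → c = 11011110, weight = 6.
  m = 0100 → c = 10010001, weight = 3.
  m = 1100 → c = 01001111, weight = 5.
  m = 0010 → c = 11111000, weight = 5.
  m = 1010 → c = 00100110, weight = 3.
  m = 0110 → c = 01101001, weight = 4.
  m = 1110 → c = 10110111, weight = 6.
  m = 0001 → c = 01100100, weight = 3.
  m = 1001 → c = 10111010, weight = 5.
  m = 0101 → c = 11110101, weight = 6.
  m = 1101 → c = 00101011, weight = 4.
  m = 0011 → c = 10011100, weight = 4.
  m = 1011 → c = 01000010, weight = 2.
  m = 0111 → c = 00001101, weight = 3.
  m = 1111 → c = 11010011, weight = 5.
Tally weights:
  weight 0: 1 codewords.
  weight 2: 1 codewords.
  weight 3: 4 codewords.
  weight 4: 3 codewords.
  weight 5: 4 codewords.
  weight 6: 3 codewords.
Minimum distance d = smallest w > 0 with A_w > 0 = 2.
Sanity: Σ A_w = 16 = 2^4 = 16 ✓.


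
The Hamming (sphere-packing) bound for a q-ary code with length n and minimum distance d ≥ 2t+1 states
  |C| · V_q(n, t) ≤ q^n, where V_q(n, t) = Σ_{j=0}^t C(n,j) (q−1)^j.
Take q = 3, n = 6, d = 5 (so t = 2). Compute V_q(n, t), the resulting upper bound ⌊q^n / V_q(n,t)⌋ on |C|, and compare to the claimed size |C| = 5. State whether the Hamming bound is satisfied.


V_q(n, t) = 73, q^n = 729, Hamming bound = 9, |C| = 5 ≤ bound (satisfied).

Step 1: Compute V_q(n, t) = Σ_{j=0}^2 C(n, j) (q−1)^j.
  j = 0: C(6,0)·(2)^0 = 1·1 = 1.
  j = 1: C(6,1)·(2)^1 = 6·2 = 12.
  j = 2: C(6,2)·(2)^2 = 15·4 = 60.
  V_q(n, t) = 1 + 12 + 60 = 73.
Step 2: q^n = 3^6 = 729.
Step 3: Hamming bound ⌊q^n / V_q(n,t)⌋ = ⌊729/73⌋ = 9.
Step 4: Compare |C| = 5 to 9: satisfied.
The claimed |C| lies below the Hamming bound.


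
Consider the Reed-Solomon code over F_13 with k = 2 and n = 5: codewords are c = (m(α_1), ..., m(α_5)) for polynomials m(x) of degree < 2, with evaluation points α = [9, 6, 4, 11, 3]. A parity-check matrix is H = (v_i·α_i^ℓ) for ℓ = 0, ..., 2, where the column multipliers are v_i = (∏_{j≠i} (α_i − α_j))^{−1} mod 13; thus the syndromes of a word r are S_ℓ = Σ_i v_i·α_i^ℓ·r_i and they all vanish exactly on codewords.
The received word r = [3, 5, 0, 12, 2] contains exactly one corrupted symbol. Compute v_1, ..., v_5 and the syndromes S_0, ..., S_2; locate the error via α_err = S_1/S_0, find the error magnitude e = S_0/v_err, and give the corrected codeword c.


S = (4, 11, 1), error at position 2, error magnitude e = 9, c = [3, 9, 0, 12, 2].

Step 1: column multipliers v_i = (∏_{j≠i}(α_i − α_j))^{−1} mod 13.
  i = 1 (α = 9): (9−6)(9−4)(9−11)(9−3) = 3·5·(−2)·6 = −180 ≡ 2, so v_1 = 2^{−1} = 7 (mod 13).
  i = 2 (α = 6): (6−9)(6−4)(6−11)(6−3) = (−3)·2·(−5)·3 = 90 ≡ 12, so v_2 = 12^{−1} = 12 (mod 13).
  i = 3 (α = 4): (4−9)(4−6)(4−11)(4−3) = (−5)·(−2)·(−7)·1 = −70 ≡ 8, so v_3 = 8^{−1} = 5 (mod 13).
  i = 4 (α = 11): (11−9)(11−6)(11−4)(11−3) = 2·5·7·8 = 560 ≡ 1, so v_4 = 1^{−1} = 1 (mod 13).
  i = 5 (α = 3): (3−9)(3−6)(3−4)(3−11) = (−6)·(−3)·(−1)·(−8) = 144 ≡ 1, so v_5 = 1^{−1} = 1 (mod 13).
  v = [7, 12, 5, 1, 1].
Step 2: syndromes of r = [3, 5, 0, 12, 2] (all sums mod 13).
  S_0 = Σ v_i r_i = 7·3 + 12·5 + 5·0 + 1·12 + 1·2 = 95 ≡ 4.
  S_1 = Σ v_i α_i r_i = 7·9·3 + 12·6·5 + 5·4·0 + 1·11·12 + 1·3·2 = 687 ≡ 11.
  α_i^2 mod 13 = [3, 10, 3, 4, 9].
  S_2 = Σ v_i α_i^2 r_i = 7·3·3 + 12·10·5 + 5·3·0 + 1·4·12 + 1·9·2 = 729 ≡ 1.
  S = (4, 11, 1) ≠ 0, so r is not a codeword (an error is present).
Step 3: locate the error. For a single error e at position i, S_ℓ = v_i·e·α_i^ℓ, so α_err = S_1/S_0.
  S_0^{−1} = 4^{−1} = 10 (mod 13), so α_err = 11·10 = 110 ≡ 6 = α_2. Error position i = 2.
  Consistency check: S_2/S_1 = 1·6 = 6 ≡ 6 = α_err ✓ (single-error assumption holds).
Step 4: error magnitude e = S_0/v_2 = S_0·∏_{j≠2}(α_2 − α_j) = 4·12 = 48 ≡ 9 (mod 13).
Step 5: correct position 2: c_2 = r_2 − e = 5 − 9 ≡ 9 (mod 13). Hence c = [3, 9, 0, 12, 2].
  Check: interpolating c through the α_i gives m(x) = 8 + 11·x (degree < 2) with m(α_i) = c_i for every i, so c is indeed a codeword.


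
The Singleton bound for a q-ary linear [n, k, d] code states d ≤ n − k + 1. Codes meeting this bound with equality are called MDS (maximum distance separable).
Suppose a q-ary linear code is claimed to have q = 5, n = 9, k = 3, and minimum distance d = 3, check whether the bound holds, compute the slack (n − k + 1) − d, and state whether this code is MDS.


Singleton RHS = n − k + 1 = 7, slack = 4, bound satisfied, not MDS.

Singleton bound: d ≤ n − k + 1.
Here n = 9, k = 3, so n − k + 1 = 7.
Given d = 3, check d ≤ 7: YES.
Slack = (n − k + 1) − d = 4.
The code is NOT MDS (slack = 4 > 0).
Description: the claimed parameters are [9, 3, 3]_5; such a code would be non-MDS.


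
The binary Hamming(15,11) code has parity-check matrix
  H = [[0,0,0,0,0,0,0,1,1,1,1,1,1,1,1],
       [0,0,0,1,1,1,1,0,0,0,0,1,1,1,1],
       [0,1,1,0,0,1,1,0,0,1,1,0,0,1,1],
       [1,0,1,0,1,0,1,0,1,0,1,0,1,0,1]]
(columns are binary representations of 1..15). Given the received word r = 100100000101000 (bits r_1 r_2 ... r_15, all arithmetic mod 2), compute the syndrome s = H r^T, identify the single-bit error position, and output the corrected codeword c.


s = (0, 0, 1, 1)^T, error position = 3, corrected codeword c = 101100000101000

Compute s = H r^T mod 2 one row at a time:
  s_1 = 0 + 0 + 1 + 0 + 1 + 0 + 0 + 0 = 2 ≡ 0 (mod 2).
  s_2 = 1 + 0 + 0 + 0 + 1 + 0 + 0 + 0 = 2 ≡ 0 (mod 2).
  s_3 = 0 + 0 + 0 + 0 + 1 + 0 + 0 + 0 = 1 ≡ 1 (mod 2).
  s_4 = 1 + 0 + 0 + 0 + 0 + 0 + 0 + 0 = 1 ≡ 1 (mod 2).
s = (0, 0, 1, 1)^T — this equals column 3 of H (binary 0011), so error is at position 3.
Correct: flip bit 3 of r = 100100000101000 to get c = 101100000101000.
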